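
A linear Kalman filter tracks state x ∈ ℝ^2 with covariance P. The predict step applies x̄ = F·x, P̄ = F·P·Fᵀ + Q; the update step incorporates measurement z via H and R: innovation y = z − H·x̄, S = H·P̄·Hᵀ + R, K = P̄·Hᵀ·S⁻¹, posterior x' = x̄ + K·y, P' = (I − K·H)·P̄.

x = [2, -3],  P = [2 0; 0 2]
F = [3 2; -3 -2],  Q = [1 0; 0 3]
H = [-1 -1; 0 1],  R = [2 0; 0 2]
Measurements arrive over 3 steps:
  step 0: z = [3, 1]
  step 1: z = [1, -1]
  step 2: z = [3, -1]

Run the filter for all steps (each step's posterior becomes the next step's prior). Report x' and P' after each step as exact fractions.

step 0: x' = [-162/59, 49/59], P' = [536/177 -106/59; -106/59 110/59]
step 1: x' = [-370/393, -59/393], P' = [5488/1965 -1074/655; -1074/655 3458/1965]
step 2: x' = [-18764/12575, -8449/12575], P' = [104528/37725 -20434/12575; -20434/12575 22006/12575]

step 0: x̄ = F·x = [0, 0]
step 0: P̄ = F·P·Fᵀ + Q = [27 -26; -26 29]
step 0: y = z − H·x̄ = [3, 1]
step 0: S = H·P̄·Hᵀ + R = [6 -3; -3 31]
step 0: K = P̄·Hᵀ·S⁻¹ = [-109/177 -53/59; -2/59 55/59]
step 0: x' = x̄ + K·y = [-162/59, 49/59]
step 0: P' = (I − K·H)·P̄ = [536/177 -106/59; -106/59 110/59]
step 1: x̄ = F·x = [-388/59, 388/59]
step 1: P̄ = F·P·Fᵀ + Q = [835/59 -776/59; -776/59 953/59]
step 1: y = z − H·x̄ = [1, -447/59]
step 1: S = H·P̄·Hᵀ + R = [6 -3; -3 1071/59]
step 1: K = P̄·Hᵀ·S⁻¹ = [-1133/1965 -537/655; -118/1965 1729/1965]
step 1: x' = x̄ + K·y = [-370/393, -59/393]
step 1: P' = (I − K·H)·P̄ = [5488/1965 -1074/655; -1074/655 3458/1965]
step 2: x̄ = F·x = [-1228/393, 1228/393]
step 2: P̄ = F·P·Fᵀ + Q = [5305/393 -4912/393; -4912/393 6091/393]
step 2: y = z − H·x̄ = [3, -1621/393]
step 2: S = H·P̄·Hᵀ + R = [6 -3; -3 6877/393]
step 2: K = P̄·Hᵀ·S⁻¹ = [-21613/37725 -10217/12575; -786/12575 11003/12575]
step 2: x' = x̄ + K·y = [-18764/12575, -8449/12575]
step 2: P' = (I − K·H)·P̄ = [104528/37725 -20434/12575; -20434/12575 22006/12575]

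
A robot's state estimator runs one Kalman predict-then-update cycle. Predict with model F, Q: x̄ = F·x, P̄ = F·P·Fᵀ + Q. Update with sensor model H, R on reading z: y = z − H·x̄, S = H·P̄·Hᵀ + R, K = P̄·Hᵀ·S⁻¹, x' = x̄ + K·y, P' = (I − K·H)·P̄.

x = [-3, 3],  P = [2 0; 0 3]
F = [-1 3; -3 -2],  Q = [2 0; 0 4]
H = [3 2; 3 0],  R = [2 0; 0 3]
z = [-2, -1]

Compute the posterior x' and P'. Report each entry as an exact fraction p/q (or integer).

x' = [-1154/3793, -4603/11379]
P' = [1234/3793 -1828/3793; -1828/3793 13718/11379]

x̄ = F·x = [12, 3]
P̄ = F·P·Fᵀ + Q = [31 -12; -12 34]
y = z − H·x̄ = [-44, -37]
S = H·P̄·Hᵀ + R = [273 207; 207 282]
K = P̄·Hᵀ·S⁻¹ = [23/3793 1234/3793; 5492/11379 -1828/3793]
x' = x̄ + K·y = [-1154/3793, -4603/11379]
P' = (I − K·H)·P̄ = [1234/3793 -1828/3793; -1828/3793 13718/11379]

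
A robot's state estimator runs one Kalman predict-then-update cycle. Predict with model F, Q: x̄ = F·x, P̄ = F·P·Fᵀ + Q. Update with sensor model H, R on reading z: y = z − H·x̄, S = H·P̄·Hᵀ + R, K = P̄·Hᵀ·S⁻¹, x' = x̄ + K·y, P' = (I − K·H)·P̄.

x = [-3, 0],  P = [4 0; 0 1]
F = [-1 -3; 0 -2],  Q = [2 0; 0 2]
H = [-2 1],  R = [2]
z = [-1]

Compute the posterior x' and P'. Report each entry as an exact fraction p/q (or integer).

x' = [3/11, -15/22]
P' = [21/11 30/11; 30/11 57/11]

x̄ = F·x = [3, 0]
P̄ = F·P·Fᵀ + Q = [15 6; 6 6]
y = z − H·x̄ = [5]
S = H·P̄·Hᵀ + R = [44]
K = P̄·Hᵀ·S⁻¹ = [-6/11; -3/22]
x' = x̄ + K·y = [3/11, -15/22]
P' = (I − K·H)·P̄ = [21/11 30/11; 30/11 57/11]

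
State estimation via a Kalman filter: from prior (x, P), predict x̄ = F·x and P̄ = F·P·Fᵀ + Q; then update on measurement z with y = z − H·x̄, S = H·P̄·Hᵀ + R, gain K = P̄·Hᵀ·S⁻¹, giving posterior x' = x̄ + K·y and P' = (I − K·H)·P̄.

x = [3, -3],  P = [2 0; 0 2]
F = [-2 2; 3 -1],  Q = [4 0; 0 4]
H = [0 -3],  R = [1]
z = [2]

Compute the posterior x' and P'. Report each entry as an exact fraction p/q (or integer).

x̄ = F·x = [-12, 12]
P̄ = F·P·Fᵀ + Q = [20 -16; -16 24]
y = z − H·x̄ = [38]
S = H·P̄·Hᵀ + R = [217]
K = P̄·Hᵀ·S⁻¹ = [48/217; -72/217]
x' = x̄ + K·y = [-780/217, -132/217]
P' = (I − K·H)·P̄ = [2036/217 -16/217; -16/217 24/217]

x' = [-780/217, -132/217]
P' = [2036/217 -16/217; -16/217 24/217]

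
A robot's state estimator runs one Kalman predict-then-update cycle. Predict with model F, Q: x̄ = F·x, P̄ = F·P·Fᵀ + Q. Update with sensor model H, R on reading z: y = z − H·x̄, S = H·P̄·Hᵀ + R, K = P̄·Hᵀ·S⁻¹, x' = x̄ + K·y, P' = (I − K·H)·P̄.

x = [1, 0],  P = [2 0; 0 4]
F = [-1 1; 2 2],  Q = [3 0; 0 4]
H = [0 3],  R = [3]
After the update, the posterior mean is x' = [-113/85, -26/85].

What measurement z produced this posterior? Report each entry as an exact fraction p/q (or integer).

z = [-1]

x̄ = F·x = [-1, 2]
P̄ = F·P·Fᵀ + Q = [9 4; 4 28]
S = H·P̄·Hᵀ + R = [255]
K = P̄·Hᵀ·S⁻¹ = [4/85; 28/85]
x' − x̄ = [-28/85, -196/85] = K·y
y = (KᵀK)⁻¹·Kᵀ·(x' − x̄) = [-7]
z = y + H·x̄ = [-7] + [6] = [-1]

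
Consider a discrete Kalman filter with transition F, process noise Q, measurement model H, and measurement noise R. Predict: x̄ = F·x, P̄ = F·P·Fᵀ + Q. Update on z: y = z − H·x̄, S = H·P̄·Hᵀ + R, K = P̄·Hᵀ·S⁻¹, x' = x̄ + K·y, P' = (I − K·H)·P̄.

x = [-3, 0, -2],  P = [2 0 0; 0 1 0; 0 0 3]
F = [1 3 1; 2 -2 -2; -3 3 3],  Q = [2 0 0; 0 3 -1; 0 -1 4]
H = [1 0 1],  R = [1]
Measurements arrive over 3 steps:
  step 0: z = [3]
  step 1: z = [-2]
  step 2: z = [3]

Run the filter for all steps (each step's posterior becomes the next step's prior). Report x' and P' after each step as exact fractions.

step 0: x' = [-355/99, -47/11, 647/99], P' = [800/99 52/11 -772/99; 52/11 72/11 -57/11; -772/99 -57/11 842/99]
step 1: x' = [-197231/17189, -110804/17189, 163811/17189], P' = [934942/17189 616640/17189 -932090/17189; 616640/17189 472964/17189 -625967/17189; -932090/17189 -625967/17189 946328/17189]
step 2: x' = [-77990436/6095707, -64962773/6095707, 96610872/6095707], P' = [1093696410/6095707 735357272/6095707 -1096364838/6095707; 735357272/6095707 518001012/6095707 -741159921/6095707; -1096364838/6095707 -741159921/6095707 1105111784/6095707]

step 0: x̄ = F·x = [-5, -2, 3]
step 0: P̄ = F·P·Fᵀ + Q = [16 -8 12; -8 27 -37; 12 -37 58]
step 0: y = z − H·x̄ = [5]
step 0: S = H·P̄·Hᵀ + R = [99]
step 0: K = P̄·Hᵀ·S⁻¹ = [28/99; -5/11; 70/99]
step 0: x' = x̄ + K·y = [-355/99, -47/11, 647/99]
step 0: P' = (I − K·H)·P̄ = [800/99 52/11 -772/99; 52/11 72/11 -57/11; -772/99 -57/11 842/99]
step 1: x̄ = F·x = [-977/99, -386/33, 193/11]
step 1: P̄ = F·P·Fᵀ + Q = [5858/99 668/33 -334/11; 668/33 865/11 -1259/11; -334/11 -1259/11 1916/11]
step 1: y = z − H·x̄ = [-958/99]
step 1: S = H·P̄·Hᵀ + R = [17189/99]
step 1: K = P̄·Hᵀ·S⁻¹ = [2852/17189; -9327/17189; 14238/17189]
step 1: x' = x̄ + K·y = [-197231/17189, -110804/17189, 163811/17189]
step 1: P' = (I − K·H)·P̄ = [934942/17189 616640/17189 -932090/17189; 616640/17189 472964/17189 -625967/17189; -932090/17189 -625967/17189 946328/17189]
step 2: x̄ = F·x = [-365832/17189, -500476/17189, 750714/17189]
step 2: P̄ = F·P·Fᵀ + Q = [4252182/17189 4613740/17189 -6920610/17189; 4613740/17189 6984367/17189 -10416389/17189; -6920610/17189 -10416389/17189 15667556/17189]
step 2: y = z − H·x̄ = [-333315/17189]
step 2: S = H·P̄·Hᵀ + R = [6095707/17189]
step 2: K = P̄·Hᵀ·S⁻¹ = [-2668428/6095707; -5802649/6095707; 8746946/6095707]
step 2: x' = x̄ + K·y = [-77990436/6095707, -64962773/6095707, 96610872/6095707]
step 2: P' = (I − K·H)·P̄ = [1093696410/6095707 735357272/6095707 -1096364838/6095707; 735357272/6095707 518001012/6095707 -741159921/6095707; -1096364838/6095707 -741159921/6095707 1105111784/6095707]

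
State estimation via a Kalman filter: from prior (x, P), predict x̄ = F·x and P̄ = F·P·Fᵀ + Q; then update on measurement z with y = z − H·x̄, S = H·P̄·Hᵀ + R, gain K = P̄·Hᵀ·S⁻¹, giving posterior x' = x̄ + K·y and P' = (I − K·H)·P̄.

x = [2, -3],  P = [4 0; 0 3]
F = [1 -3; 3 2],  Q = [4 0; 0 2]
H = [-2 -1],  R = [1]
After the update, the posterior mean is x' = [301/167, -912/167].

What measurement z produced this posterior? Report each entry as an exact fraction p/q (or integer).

z = [2]

x̄ = F·x = [11, 0]
P̄ = F·P·Fᵀ + Q = [35 -6; -6 50]
S = H·P̄·Hᵀ + R = [167]
K = P̄·Hᵀ·S⁻¹ = [-64/167; -38/167]
x' − x̄ = [-1536/167, -912/167] = K·y
y = (KᵀK)⁻¹·Kᵀ·(x' − x̄) = [24]
z = y + H·x̄ = [24] + [-22] = [2]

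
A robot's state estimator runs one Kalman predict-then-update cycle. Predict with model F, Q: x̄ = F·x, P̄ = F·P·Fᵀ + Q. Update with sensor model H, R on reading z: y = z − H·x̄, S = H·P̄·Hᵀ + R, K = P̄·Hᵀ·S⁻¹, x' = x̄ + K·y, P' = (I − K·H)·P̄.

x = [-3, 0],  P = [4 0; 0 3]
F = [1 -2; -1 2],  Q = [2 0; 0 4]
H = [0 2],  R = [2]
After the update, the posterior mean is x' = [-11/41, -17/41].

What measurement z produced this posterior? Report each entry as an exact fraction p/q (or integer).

z = [-1]

x̄ = F·x = [-3, 3]
P̄ = F·P·Fᵀ + Q = [18 -16; -16 20]
S = H·P̄·Hᵀ + R = [82]
K = P̄·Hᵀ·S⁻¹ = [-16/41; 20/41]
x' − x̄ = [112/41, -140/41] = K·y
y = (KᵀK)⁻¹·Kᵀ·(x' − x̄) = [-7]
z = y + H·x̄ = [-7] + [6] = [-1]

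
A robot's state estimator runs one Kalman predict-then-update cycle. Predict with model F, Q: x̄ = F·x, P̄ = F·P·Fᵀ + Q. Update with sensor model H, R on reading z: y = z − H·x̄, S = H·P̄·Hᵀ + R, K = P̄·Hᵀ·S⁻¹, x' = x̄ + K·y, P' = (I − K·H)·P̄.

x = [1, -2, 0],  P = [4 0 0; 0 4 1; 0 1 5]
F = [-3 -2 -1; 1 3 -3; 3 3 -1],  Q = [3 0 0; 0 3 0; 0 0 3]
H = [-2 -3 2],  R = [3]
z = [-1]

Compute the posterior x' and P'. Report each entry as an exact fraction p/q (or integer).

x' = [2293/805, -3449/805, -3271/805]
P' = [16924/805 -27882/805 -25178/805; -27882/805 51166/805 48759/805; -25178/805 48759/805 48121/805]

x̄ = F·x = [1, -5, -3]
P̄ = F·P·Fᵀ + Q = [64 -18 -56; -18 70 51; -56 51 74]
y = z − H·x̄ = [-8]
S = H·P̄·Hᵀ + R = [805]
K = P̄·Hᵀ·S⁻¹ = [-186/805; -72/805; 107/805]
x' = x̄ + K·y = [2293/805, -3449/805, -3271/805]
P' = (I − K·H)·P̄ = [16924/805 -27882/805 -25178/805; -27882/805 51166/805 48759/805; -25178/805 48759/805 48121/805]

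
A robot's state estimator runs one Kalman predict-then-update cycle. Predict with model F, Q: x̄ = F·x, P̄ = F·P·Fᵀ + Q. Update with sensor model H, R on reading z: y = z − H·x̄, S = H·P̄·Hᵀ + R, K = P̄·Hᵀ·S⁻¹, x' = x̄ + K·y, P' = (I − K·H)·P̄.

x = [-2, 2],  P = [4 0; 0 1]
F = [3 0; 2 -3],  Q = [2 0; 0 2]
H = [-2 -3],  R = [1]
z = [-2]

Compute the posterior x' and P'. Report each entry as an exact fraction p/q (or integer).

x̄ = F·x = [-6, -10]
P̄ = F·P·Fᵀ + Q = [38 24; 24 27]
y = z − H·x̄ = [-44]
S = H·P̄·Hᵀ + R = [684]
K = P̄·Hᵀ·S⁻¹ = [-37/171; -43/228]
x' = x̄ + K·y = [602/171, -97/57]
P' = (I − K·H)·P̄ = [1022/171 -223/57; -223/57 203/76]

x' = [602/171, -97/57]
P' = [1022/171 -223/57; -223/57 203/76]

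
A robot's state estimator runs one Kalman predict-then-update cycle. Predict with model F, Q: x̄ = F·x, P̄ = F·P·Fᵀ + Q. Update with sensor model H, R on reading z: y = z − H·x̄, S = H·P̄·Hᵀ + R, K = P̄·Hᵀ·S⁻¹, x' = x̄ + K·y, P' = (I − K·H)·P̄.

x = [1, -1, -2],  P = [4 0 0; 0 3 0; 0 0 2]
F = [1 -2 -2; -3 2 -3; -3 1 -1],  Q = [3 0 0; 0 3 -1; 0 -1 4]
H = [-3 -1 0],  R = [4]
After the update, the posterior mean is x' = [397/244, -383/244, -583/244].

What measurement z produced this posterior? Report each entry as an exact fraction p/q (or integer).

z = [-3]

x̄ = F·x = [7, 1, -2]
P̄ = F·P·Fᵀ + Q = [27 -12 -14; -12 69 47; -14 47 45]
S = H·P̄·Hᵀ + R = [244]
K = P̄·Hᵀ·S⁻¹ = [-69/244; -33/244; -5/244]
x' − x̄ = [-1311/244, -627/244, -95/244] = K·y
y = (KᵀK)⁻¹·Kᵀ·(x' − x̄) = [19]
z = y + H·x̄ = [19] + [-22] = [-3]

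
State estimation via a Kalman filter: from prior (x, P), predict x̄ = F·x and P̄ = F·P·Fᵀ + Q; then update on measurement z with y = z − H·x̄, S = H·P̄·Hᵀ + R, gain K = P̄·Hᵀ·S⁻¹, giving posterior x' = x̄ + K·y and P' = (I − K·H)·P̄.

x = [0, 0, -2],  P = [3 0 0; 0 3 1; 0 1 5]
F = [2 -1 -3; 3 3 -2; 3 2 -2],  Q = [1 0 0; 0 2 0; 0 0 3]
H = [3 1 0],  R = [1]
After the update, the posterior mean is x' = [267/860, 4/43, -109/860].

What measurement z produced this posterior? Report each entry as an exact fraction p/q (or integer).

x̄ = F·x = [6, 4, 4]
P̄ = F·P·Fᵀ + Q = [67 32 38; 32 64 55; 38 55 54]
S = H·P̄·Hᵀ + R = [860]
K = P̄·Hᵀ·S⁻¹ = [233/860; 8/43; 169/860]
x' − x̄ = [-4893/860, -168/43, -3549/860] = K·y
y = (KᵀK)⁻¹·Kᵀ·(x' − x̄) = [-21]
z = y + H·x̄ = [-21] + [22] = [1]

z = [1]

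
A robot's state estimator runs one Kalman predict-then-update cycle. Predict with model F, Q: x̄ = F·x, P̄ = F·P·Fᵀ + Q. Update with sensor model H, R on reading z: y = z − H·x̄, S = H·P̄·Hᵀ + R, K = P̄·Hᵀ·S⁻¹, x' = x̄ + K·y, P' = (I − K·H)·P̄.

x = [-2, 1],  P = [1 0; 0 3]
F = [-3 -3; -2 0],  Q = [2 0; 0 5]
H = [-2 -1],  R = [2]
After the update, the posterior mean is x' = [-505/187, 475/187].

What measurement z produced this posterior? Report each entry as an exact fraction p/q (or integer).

z = [3]

x̄ = F·x = [3, 4]
P̄ = F·P·Fᵀ + Q = [38 6; 6 9]
S = H·P̄·Hᵀ + R = [187]
K = P̄·Hᵀ·S⁻¹ = [-82/187; -21/187]
x' − x̄ = [-1066/187, -273/187] = K·y
y = (KᵀK)⁻¹·Kᵀ·(x' − x̄) = [13]
z = y + H·x̄ = [13] + [-10] = [3]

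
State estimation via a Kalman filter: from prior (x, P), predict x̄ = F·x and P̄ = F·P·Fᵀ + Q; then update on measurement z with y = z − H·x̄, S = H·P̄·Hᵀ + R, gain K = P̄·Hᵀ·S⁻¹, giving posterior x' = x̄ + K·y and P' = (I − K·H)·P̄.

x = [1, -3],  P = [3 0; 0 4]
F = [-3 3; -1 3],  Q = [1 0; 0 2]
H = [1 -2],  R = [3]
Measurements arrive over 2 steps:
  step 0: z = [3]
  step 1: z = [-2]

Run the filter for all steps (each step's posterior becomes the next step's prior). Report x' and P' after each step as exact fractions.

step 0: x̄ = F·x = [-12, -10]
step 0: P̄ = F·P·Fᵀ + Q = [64 45; 45 41]
step 0: y = z − H·x̄ = [-5]
step 0: S = H·P̄·Hᵀ + R = [51]
step 0: K = P̄·Hᵀ·S⁻¹ = [-26/51; -37/51]
step 0: x' = x̄ + K·y = [-482/51, -325/51]
step 0: P' = (I − K·H)·P̄ = [2588/51 1333/51; 1333/51 722/51]
step 1: x̄ = F·x = [157/17, -29/3]
step 1: P̄ = F·P·Fᵀ + Q = [1949/17 -34; -34 70/3]
step 1: y = z − H·x̄ = [-1559/51]
step 1: S = H·P̄·Hᵀ + R = [17696/51]
step 1: K = P̄·Hᵀ·S⁻¹ = [9315/17696; -2057/8848]
step 1: x' = x̄ + K·y = [-121319/17696, -22651/8848]
step 1: P' = (I − K·H)·P̄ = [327437/17696 74873/8848; 74873/8848 20261/4424]

step 0: x' = [-482/51, -325/51], P' = [2588/51 1333/51; 1333/51 722/51]
step 1: x' = [-121319/17696, -22651/8848], P' = [327437/17696 74873/8848; 74873/8848 20261/4424]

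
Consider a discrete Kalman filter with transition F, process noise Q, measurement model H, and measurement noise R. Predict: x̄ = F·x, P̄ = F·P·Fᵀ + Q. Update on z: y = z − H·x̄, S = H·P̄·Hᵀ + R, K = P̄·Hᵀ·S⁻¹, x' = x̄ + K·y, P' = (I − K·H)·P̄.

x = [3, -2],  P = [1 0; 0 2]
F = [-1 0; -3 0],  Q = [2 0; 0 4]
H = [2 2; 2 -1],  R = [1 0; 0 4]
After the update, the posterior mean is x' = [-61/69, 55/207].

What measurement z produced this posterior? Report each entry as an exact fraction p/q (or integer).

z = [-1, -3]

x̄ = F·x = [-3, -9]
P̄ = F·P·Fᵀ + Q = [3 3; 3 13]
S = H·P̄·Hᵀ + R = [89 -8; -8 17]
K = P̄·Hᵀ·S⁻¹ = [76/483 121/483; 488/1449 -367/1449]
x' − x̄ = [146/69, 1918/207] = K·y
y = (KᵀK)⁻¹·Kᵀ·(x' − x̄) = [23, -6]
z = y + H·x̄ = [23, -6] + [-24, 3] = [-1, -3]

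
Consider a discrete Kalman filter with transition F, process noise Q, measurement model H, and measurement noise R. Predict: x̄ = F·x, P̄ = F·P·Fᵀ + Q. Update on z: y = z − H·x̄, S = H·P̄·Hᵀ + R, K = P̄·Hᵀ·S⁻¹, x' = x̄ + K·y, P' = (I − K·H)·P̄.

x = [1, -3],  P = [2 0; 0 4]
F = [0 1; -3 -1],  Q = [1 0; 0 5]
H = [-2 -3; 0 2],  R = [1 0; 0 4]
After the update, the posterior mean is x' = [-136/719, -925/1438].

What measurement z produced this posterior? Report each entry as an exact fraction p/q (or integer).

z = [2, -3]

x̄ = F·x = [-3, 0]
P̄ = F·P·Fᵀ + Q = [5 -4; -4 27]
S = H·P̄·Hᵀ + R = [216 -146; -146 112]
K = P̄·Hᵀ·S⁻¹ = [-236/719 -359/719; -73/719 503/1438]
x' − x̄ = [2021/719, -925/1438] = K·y
y = (KᵀK)⁻¹·Kᵀ·(x' − x̄) = [-4, -3]
z = y + H·x̄ = [-4, -3] + [6, 0] = [2, -3]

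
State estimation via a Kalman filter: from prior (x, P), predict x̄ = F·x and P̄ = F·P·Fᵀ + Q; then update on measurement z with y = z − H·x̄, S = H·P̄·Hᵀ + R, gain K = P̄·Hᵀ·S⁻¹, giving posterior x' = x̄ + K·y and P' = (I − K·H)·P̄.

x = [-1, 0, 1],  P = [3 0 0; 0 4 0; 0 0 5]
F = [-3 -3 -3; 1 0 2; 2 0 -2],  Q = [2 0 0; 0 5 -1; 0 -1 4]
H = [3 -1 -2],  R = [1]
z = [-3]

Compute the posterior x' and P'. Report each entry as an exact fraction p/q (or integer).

x̄ = F·x = [0, 1, -4]
P̄ = F·P·Fᵀ + Q = [110 -39 12; -39 28 -15; 12 -15 36]
y = z − H·x̄ = [-10]
S = H·P̄·Hᵀ + R = [1193]
K = P̄·Hᵀ·S⁻¹ = [345/1193; -115/1193; -21/1193]
x' = x̄ + K·y = [-3450/1193, 2343/1193, -4562/1193]
P' = (I − K·H)·P̄ = [12205/1193 -6852/1193 21561/1193; -6852/1193 20179/1193 -20310/1193; 21561/1193 -20310/1193 42507/1193]

x' = [-3450/1193, 2343/1193, -4562/1193]
P' = [12205/1193 -6852/1193 21561/1193; -6852/1193 20179/1193 -20310/1193; 21561/1193 -20310/1193 42507/1193]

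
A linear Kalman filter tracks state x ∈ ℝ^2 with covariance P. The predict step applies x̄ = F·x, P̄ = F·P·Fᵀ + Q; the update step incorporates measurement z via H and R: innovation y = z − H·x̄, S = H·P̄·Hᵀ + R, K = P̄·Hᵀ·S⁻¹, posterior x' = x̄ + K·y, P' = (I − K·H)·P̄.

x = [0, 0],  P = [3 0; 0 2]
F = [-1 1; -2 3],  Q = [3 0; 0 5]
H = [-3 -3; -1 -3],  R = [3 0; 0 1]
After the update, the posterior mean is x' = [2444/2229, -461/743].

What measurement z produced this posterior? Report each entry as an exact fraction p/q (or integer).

z = [-2, 1]

x̄ = F·x = [0, 0]
P̄ = F·P·Fᵀ + Q = [8 12; 12 35]
S = H·P̄·Hᵀ + R = [606 483; 483 396]
K = P̄·Hᵀ·S⁻¹ = [-836/2229 772/2229; 75/743 -311/743]
x' − x̄ = [2444/2229, -461/743] = K·y
y = (KᵀK)⁻¹·Kᵀ·(x' − x̄) = [-2, 1]
z = y + H·x̄ = [-2, 1] + [0, 0] = [-2, 1]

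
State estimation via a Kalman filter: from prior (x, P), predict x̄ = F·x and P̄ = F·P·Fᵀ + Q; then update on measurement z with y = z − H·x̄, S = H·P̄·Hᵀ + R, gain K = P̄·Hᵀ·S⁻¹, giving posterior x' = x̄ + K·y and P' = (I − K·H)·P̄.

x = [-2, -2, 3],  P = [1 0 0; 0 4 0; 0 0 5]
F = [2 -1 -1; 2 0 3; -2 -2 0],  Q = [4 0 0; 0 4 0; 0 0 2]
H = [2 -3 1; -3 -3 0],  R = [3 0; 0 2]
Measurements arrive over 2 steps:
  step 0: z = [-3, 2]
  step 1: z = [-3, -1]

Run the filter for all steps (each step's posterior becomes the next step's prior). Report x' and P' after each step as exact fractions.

step 0: x̄ = F·x = [-5, 5, 8]
step 0: P̄ = F·P·Fᵀ + Q = [17 -11 4; -11 53 -4; 4 -4 22]
step 0: y = z − H·x̄ = [14, 2]
step 0: S = H·P̄·Hᵀ + R = [742 342; 342 434]
step 0: K = P̄·Hᵀ·S⁻¹ = [18485/102532 -18819/102532; -18599/102532 -15111/102532; 4557/51266 -3591/51266]
step 0: x' = x̄ + K·y = [-72877/25633, 55513/25633, 233372/25633]
step 0: P' = (I − K·H)·P̄ = [91867/102532 -79321/102532 -183121/51266; -79321/102532 89395/102532 185515/51266; -183121/51266 185515/51266 468229/25633]
step 1: x̄ = F·x = [-434639/25633, 554362/25633, 34728/25633]
step 1: P̄ = F·P·Fᵀ + Q = [5264219/102532 -1917674/25633 -5115/25633; -1917674/25633 3309734/25633 -19728/25633; -5115/25633 -19728/25633 73886/25633]
step 1: y = z − H·x̄ = [2420737/25633, 333536/25633]
step 1: S = H·P̄·Hᵀ + R = [58312606/25633 32425569/51266; 32425569/51266 28660931/102532]
step 1: K = P̄·Hᵀ·S⁻¹ = [4803651374/24182735225 -434346957/2198430475; -4846885466/24182735225 -284326812/2198430475; -51206714/24182735225 33400152/2198430475]
step 1: x' = x̄ + K·y = [-1688012443/2198430475, 2233587312/2198430475, 2973445898/2198430475]
step 1: P' = (I − K·H)·P̄ = [7584167804/24182735225 -4398956786/24182735225 -13954251844/24182735225; -4398956786/24182735225 6484020074/24182735225 13709317396/24182735225; -13954251844/24182735225 13709317396/24182735225 68882835734/24182735225]

step 0: x' = [-72877/25633, 55513/25633, 233372/25633], P' = [91867/102532 -79321/102532 -183121/51266; -79321/102532 89395/102532 185515/51266; -183121/51266 185515/51266 468229/25633]
step 1: x' = [-1688012443/2198430475, 2233587312/2198430475, 2973445898/2198430475], P' = [7584167804/24182735225 -4398956786/24182735225 -13954251844/24182735225; -4398956786/24182735225 6484020074/24182735225 13709317396/24182735225; -13954251844/24182735225 13709317396/24182735225 68882835734/24182735225]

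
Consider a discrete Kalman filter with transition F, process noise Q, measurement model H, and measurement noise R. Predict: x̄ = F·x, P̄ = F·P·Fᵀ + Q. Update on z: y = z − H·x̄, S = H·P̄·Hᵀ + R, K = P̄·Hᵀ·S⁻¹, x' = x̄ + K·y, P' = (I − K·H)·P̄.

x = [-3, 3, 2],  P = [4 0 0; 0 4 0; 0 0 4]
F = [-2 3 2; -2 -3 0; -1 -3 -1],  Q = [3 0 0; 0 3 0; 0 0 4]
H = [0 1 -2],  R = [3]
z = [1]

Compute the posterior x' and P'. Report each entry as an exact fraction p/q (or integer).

x̄ = F·x = [19, -3, -8]
P̄ = F·P·Fᵀ + Q = [71 -20 -36; -20 55 44; -36 44 48]
y = z − H·x̄ = [-12]
S = H·P̄·Hᵀ + R = [74]
K = P̄·Hᵀ·S⁻¹ = [26/37; -33/74; -26/37]
x' = x̄ + K·y = [391/37, 87/37, 16/37]
P' = (I − K·H)·P̄ = [1275/37 118/37 20/37; 118/37 2981/74 770/37; 20/37 770/37 424/37]

x' = [391/37, 87/37, 16/37]
P' = [1275/37 118/37 20/37; 118/37 2981/74 770/37; 20/37 770/37 424/37]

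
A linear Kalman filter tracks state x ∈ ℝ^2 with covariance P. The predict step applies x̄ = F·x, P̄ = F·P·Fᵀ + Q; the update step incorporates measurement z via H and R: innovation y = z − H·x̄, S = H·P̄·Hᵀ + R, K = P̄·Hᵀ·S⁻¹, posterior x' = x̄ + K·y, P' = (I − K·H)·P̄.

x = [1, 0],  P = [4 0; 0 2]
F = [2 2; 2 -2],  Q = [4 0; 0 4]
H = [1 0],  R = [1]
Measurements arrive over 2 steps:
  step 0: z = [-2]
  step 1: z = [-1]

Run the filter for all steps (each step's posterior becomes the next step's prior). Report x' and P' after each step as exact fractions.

step 0: x' = [-54/29, 26/29], P' = [28/29 8/29; 8/29 748/29]
step 1: x' = [-3340/3313, -20960/3313], P' = [3284/3313 -2880/3313; -2880/3313 74532/3313]

step 0: x̄ = F·x = [2, 2]
step 0: P̄ = F·P·Fᵀ + Q = [28 8; 8 28]
step 0: y = z − H·x̄ = [-4]
step 0: S = H·P̄·Hᵀ + R = [29]
step 0: K = P̄·Hᵀ·S⁻¹ = [28/29; 8/29]
step 0: x' = x̄ + K·y = [-54/29, 26/29]
step 0: P' = (I − K·H)·P̄ = [28/29 8/29; 8/29 748/29]
step 1: x̄ = F·x = [-56/29, -160/29]
step 1: P̄ = F·P·Fᵀ + Q = [3284/29 -2880/29; -2880/29 3156/29]
step 1: y = z − H·x̄ = [27/29]
step 1: S = H·P̄·Hᵀ + R = [3313/29]
step 1: K = P̄·Hᵀ·S⁻¹ = [3284/3313; -2880/3313]
step 1: x' = x̄ + K·y = [-3340/3313, -20960/3313]
step 1: P' = (I − K·H)·P̄ = [3284/3313 -2880/3313; -2880/3313 74532/3313]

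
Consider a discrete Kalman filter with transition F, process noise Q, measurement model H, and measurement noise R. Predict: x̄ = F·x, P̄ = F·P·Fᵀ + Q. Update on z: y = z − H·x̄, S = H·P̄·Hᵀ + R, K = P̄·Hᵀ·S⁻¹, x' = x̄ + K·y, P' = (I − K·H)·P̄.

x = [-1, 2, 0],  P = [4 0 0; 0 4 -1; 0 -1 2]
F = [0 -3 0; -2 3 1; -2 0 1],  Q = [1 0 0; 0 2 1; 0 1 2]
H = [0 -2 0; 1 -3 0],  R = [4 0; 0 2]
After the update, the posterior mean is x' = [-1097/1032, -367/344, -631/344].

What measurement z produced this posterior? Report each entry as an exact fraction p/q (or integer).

z = [3, 2]

x̄ = F·x = [-6, 8, 2]
P̄ = F·P·Fᵀ + Q = [37 -33 3; -33 50 16; 3 16 20]
S = H·P̄·Hᵀ + R = [204 366; 366 687]
K = P̄·Hᵀ·S⁻¹ = [-739/1032 299/516; -287/1032 -61/516; -919/1032 211/516]
x' − x̄ = [5095/1032, -3119/344, -1319/344] = K·y
y = (KᵀK)⁻¹·Kᵀ·(x' − x̄) = [19, 32]
z = y + H·x̄ = [19, 32] + [-16, -30] = [3, 2]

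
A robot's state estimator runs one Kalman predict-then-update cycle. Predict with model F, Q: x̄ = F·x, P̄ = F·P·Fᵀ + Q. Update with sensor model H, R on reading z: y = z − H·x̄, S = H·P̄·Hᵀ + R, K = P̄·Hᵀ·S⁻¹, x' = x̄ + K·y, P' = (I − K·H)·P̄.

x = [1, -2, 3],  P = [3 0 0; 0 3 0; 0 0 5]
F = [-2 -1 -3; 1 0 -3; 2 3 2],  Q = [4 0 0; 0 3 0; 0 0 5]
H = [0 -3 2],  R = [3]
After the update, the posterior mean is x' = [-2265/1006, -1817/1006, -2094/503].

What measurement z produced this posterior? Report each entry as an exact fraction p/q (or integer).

x̄ = F·x = [-9, -8, 2]
P̄ = F·P·Fᵀ + Q = [64 39 -51; 39 51 -24; -51 -24 64]
S = H·P̄·Hᵀ + R = [1006]
K = P̄·Hᵀ·S⁻¹ = [-219/1006; -201/1006; 100/503]
x' − x̄ = [6789/1006, 6231/1006, -3100/503] = K·y
y = (KᵀK)⁻¹·Kᵀ·(x' − x̄) = [-31]
z = y + H·x̄ = [-31] + [28] = [-3]

z = [-3]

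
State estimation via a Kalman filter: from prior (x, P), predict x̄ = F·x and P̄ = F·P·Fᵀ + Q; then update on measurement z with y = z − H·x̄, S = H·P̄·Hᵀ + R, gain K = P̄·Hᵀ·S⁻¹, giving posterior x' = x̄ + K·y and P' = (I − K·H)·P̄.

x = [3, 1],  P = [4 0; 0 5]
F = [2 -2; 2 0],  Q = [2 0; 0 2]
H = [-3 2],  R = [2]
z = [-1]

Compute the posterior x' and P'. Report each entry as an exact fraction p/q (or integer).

x̄ = F·x = [4, 6]
P̄ = F·P·Fᵀ + Q = [38 16; 16 18]
y = z − H·x̄ = [-1]
S = H·P̄·Hᵀ + R = [224]
K = P̄·Hᵀ·S⁻¹ = [-41/112; -3/56]
x' = x̄ + K·y = [489/112, 339/56]
P' = (I − K·H)·P̄ = [447/56 325/28; 325/28 243/14]

x' = [489/112, 339/56]
P' = [447/56 325/28; 325/28 243/14]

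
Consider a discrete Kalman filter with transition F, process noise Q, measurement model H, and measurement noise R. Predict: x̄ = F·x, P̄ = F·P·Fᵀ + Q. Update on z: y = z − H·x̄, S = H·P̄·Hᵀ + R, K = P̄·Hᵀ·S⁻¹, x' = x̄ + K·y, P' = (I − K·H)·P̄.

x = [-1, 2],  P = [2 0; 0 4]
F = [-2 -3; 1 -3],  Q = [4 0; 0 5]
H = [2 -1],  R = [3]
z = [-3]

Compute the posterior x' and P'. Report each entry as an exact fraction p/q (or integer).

x̄ = F·x = [-4, -7]
P̄ = F·P·Fᵀ + Q = [48 32; 32 43]
y = z − H·x̄ = [-2]
S = H·P̄·Hᵀ + R = [110]
K = P̄·Hᵀ·S⁻¹ = [32/55; 21/110]
x' = x̄ + K·y = [-284/55, -406/55]
P' = (I − K·H)·P̄ = [592/55 1088/55; 1088/55 4289/110]

x' = [-284/55, -406/55]
P' = [592/55 1088/55; 1088/55 4289/110]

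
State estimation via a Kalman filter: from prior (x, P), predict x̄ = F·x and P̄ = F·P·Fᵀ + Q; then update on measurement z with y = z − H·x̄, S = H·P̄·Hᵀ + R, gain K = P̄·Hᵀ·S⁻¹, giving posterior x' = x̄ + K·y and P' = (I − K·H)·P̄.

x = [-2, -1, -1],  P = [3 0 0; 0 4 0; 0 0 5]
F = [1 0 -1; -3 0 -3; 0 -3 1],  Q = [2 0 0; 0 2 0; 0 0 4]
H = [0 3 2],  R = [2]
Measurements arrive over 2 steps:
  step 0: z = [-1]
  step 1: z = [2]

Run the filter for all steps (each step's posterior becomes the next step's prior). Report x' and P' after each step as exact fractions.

step 0: x̄ = F·x = [-1, 9, 2]
step 0: P̄ = F·P·Fᵀ + Q = [10 6 -5; 6 74 -15; -5 -15 45]
step 0: y = z − H·x̄ = [-32]
step 0: S = H·P̄·Hᵀ + R = [668]
step 0: K = P̄·Hᵀ·S⁻¹ = [2/167; 48/167; 45/668]
step 0: x' = x̄ + K·y = [-231/167, -33/167, -26/167]
step 0: P' = (I − K·H)·P̄ = [1654/167 618/167 -925/167; 618/167 3142/167 -4665/167; -925/167 -4665/167 28035/668]
step 1: x̄ = F·x = [-205/167, 771/167, 73/167]
step 1: P̄ = F·P·Fᵀ + Q = [43387/668 64257/668 -95131/668; 64257/668 246595/668 -218697/668; -95131/668 -218697/668 255779/668]
step 1: y = z − H·x̄ = [-2125/167]
step 1: S = H·P̄·Hᵀ + R = [619443/668]
step 1: K = P̄·Hᵀ·S⁻¹ = [2509/619443; 33599/68827; -144533/619443]
step 1: x' = x̄ + K·y = [-792320/619443, -109774/68827, 2109892/619443]
step 1: P' = (I − K·H)·P̄ = [40223770/619443 6494486/68827 -87673052/619443; 6494486/68827 10198142/68827 -15263614/68827; -87673052/619443 -15263614/68827 205914256/619443]

step 0: x' = [-231/167, -33/167, -26/167], P' = [1654/167 618/167 -925/167; 618/167 3142/167 -4665/167; -925/167 -4665/167 28035/668]
step 1: x' = [-792320/619443, -109774/68827, 2109892/619443], P' = [40223770/619443 6494486/68827 -87673052/619443; 6494486/68827 10198142/68827 -15263614/68827; -87673052/619443 -15263614/68827 205914256/619443]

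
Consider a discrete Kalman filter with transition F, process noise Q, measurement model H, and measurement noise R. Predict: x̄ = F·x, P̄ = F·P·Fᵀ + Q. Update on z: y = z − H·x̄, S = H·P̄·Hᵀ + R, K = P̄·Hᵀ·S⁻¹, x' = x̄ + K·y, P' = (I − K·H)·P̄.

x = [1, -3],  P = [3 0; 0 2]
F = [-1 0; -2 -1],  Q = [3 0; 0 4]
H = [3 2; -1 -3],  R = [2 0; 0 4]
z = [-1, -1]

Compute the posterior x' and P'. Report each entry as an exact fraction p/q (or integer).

x' = [-59/74, 97/148]
P' = [39/74 -33/74; -33/74 45/74]

x̄ = F·x = [-1, 1]
P̄ = F·P·Fᵀ + Q = [6 6; 6 18]
y = z − H·x̄ = [0, 1]
S = H·P̄·Hᵀ + R = [200 -192; -192 208]
K = P̄·Hᵀ·S⁻¹ = [51/148 15/74; -9/148 -51/148]
x' = x̄ + K·y = [-59/74, 97/148]
P' = (I − K·H)·P̄ = [39/74 -33/74; -33/74 45/74]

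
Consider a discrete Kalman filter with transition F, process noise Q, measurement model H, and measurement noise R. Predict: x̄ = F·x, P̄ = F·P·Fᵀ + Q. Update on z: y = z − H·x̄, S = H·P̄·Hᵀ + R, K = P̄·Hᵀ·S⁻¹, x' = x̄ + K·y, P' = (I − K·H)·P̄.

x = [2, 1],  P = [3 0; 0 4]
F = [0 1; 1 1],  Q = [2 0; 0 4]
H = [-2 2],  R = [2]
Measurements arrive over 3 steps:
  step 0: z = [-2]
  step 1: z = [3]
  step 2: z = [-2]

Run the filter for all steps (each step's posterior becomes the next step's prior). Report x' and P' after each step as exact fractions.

step 0: x̄ = F·x = [1, 3]
step 0: P̄ = F·P·Fᵀ + Q = [6 4; 4 11]
step 0: y = z − H·x̄ = [-6]
step 0: S = H·P̄·Hᵀ + R = [38]
step 0: K = P̄·Hᵀ·S⁻¹ = [-2/19; 7/19]
step 0: x' = x̄ + K·y = [31/19, 15/19]
step 0: P' = (I − K·H)·P̄ = [106/19 104/19; 104/19 111/19]
step 1: x̄ = F·x = [15/19, 46/19]
step 1: P̄ = F·P·Fᵀ + Q = [149/19 215/19; 215/19 501/19]
step 1: y = z − H·x̄ = [-5/19]
step 1: S = H·P̄·Hᵀ + R = [918/19]
step 1: K = P̄·Hᵀ·S⁻¹ = [22/153; 286/459]
step 1: x' = x̄ + K·y = [115/153, 1036/459]
step 1: P' = (I − K·H)·P̄ = [349/51 1069/153; 1069/153 3493/459]
step 2: x̄ = F·x = [1036/459, 1381/459]
step 2: P̄ = F·P·Fᵀ + Q = [4411/459 6700/459; 6700/459 14884/459]
step 2: y = z − H·x̄ = [-536/153]
step 2: S = H·P̄·Hᵀ + R = [2722/51]
step 2: K = P̄·Hᵀ·S⁻¹ = [763/4083; 2728/4083]
step 2: x' = x̄ + K·y = [19628/12249, 8183/12249]
step 2: P' = (I − K·H)·P̄ = [94883/12249 97172/12249; 97172/12249 105356/12249]

step 0: x' = [31/19, 15/19], P' = [106/19 104/19; 104/19 111/19]
step 1: x' = [115/153, 1036/459], P' = [349/51 1069/153; 1069/153 3493/459]
step 2: x' = [19628/12249, 8183/12249], P' = [94883/12249 97172/12249; 97172/12249 105356/12249]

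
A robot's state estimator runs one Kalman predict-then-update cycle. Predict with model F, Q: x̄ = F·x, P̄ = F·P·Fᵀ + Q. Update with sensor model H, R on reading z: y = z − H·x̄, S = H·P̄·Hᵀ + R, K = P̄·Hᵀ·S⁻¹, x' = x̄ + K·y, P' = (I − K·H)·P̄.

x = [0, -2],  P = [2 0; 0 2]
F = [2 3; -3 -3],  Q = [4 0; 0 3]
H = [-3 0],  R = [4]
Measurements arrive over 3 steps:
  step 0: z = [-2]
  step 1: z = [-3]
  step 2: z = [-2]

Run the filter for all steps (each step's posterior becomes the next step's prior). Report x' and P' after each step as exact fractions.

step 0: x̄ = F·x = [-6, 6]
step 0: P̄ = F·P·Fᵀ + Q = [30 -30; -30 39]
step 0: y = z − H·x̄ = [-20]
step 0: S = H·P̄·Hᵀ + R = [274]
step 0: K = P̄·Hᵀ·S⁻¹ = [-45/137; 45/137]
step 0: x' = x̄ + K·y = [78/137, -78/137]
step 0: P' = (I − K·H)·P̄ = [60/137 -60/137; -60/137 1293/137]
step 1: x̄ = F·x = [-78/137, 0]
step 1: P̄ = F·P·Fᵀ + Q = [11705/137 -81; -81 84]
step 1: y = z − H·x̄ = [-645/137]
step 1: S = H·P̄·Hᵀ + R = [105893/137]
step 1: K = P̄·Hᵀ·S⁻¹ = [-35115/105893; 33291/105893]
step 1: x' = x̄ + K·y = [105033/105893, -156735/105893]
step 1: P' = (I − K·H)·P̄ = [46820/105893 -44388/105893; -44388/105893 805299/105893]
step 2: x̄ = F·x = [-260139/105893, 155106/105893]
step 2: P̄ = F·P·Fᵀ + Q = [7325887/105893 -6862791/105893; -6862791/105893 7187766/105893]
step 2: y = z − H·x̄ = [-992203/105893]
step 2: S = H·P̄·Hᵀ + R = [66356555/105893]
step 2: K = P̄·Hᵀ·S⁻¹ = [-21977661/66356555; 20588373/66356555]
step 2: x' = x̄ + K·y = [42914766/66356555, -95714973/66356555]
step 2: P' = (I − K·H)·P̄ = [29303548/66356555 -27451164/66356555; -27451164/66356555 501206757/66356555]

step 0: x' = [78/137, -78/137], P' = [60/137 -60/137; -60/137 1293/137]
step 1: x' = [105033/105893, -156735/105893], P' = [46820/105893 -44388/105893; -44388/105893 805299/105893]
step 2: x' = [42914766/66356555, -95714973/66356555], P' = [29303548/66356555 -27451164/66356555; -27451164/66356555 501206757/66356555]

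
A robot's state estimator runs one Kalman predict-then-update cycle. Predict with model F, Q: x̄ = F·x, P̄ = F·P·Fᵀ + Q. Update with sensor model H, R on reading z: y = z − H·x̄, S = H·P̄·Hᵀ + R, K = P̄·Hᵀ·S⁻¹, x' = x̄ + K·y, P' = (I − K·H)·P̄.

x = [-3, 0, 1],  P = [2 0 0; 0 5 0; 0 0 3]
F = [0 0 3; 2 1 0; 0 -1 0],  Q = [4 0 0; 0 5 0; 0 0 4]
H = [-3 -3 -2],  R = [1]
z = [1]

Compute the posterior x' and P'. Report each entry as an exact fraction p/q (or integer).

x̄ = F·x = [3, -6, 0]
P̄ = F·P·Fᵀ + Q = [31 0 0; 0 18 -5; 0 -5 9]
y = z − H·x̄ = [-8]
S = H·P̄·Hᵀ + R = [418]
K = P̄·Hᵀ·S⁻¹ = [-93/418; -2/19; -3/418]
x' = x̄ + K·y = [999/209, -98/19, 12/209]
P' = (I − K·H)·P̄ = [4309/418 -186/19 -279/418; -186/19 254/19 -101/19; -279/418 -101/19 3753/418]

x' = [999/209, -98/19, 12/209]
P' = [4309/418 -186/19 -279/418; -186/19 254/19 -101/19; -279/418 -101/19 3753/418]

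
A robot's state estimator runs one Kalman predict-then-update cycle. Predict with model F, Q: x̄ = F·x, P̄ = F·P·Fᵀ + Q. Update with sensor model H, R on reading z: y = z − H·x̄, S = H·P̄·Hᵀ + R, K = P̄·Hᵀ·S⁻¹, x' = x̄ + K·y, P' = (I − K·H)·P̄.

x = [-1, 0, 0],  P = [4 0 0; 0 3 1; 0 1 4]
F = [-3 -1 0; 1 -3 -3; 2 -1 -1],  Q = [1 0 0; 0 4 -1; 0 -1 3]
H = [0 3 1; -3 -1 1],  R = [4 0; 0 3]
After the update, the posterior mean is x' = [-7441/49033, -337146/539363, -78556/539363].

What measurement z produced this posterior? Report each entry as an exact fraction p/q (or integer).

x̄ = F·x = [3, -1, -2]
P̄ = F·P·Fᵀ + Q = [40 0 -20; 0 89 34; -20 34 28]
S = H·P̄·Hᵀ + R = [1037 -111; -111 532]
K = P̄·Hᵀ·S⁻¹ = [-2380/49033 -13400/49033; 154027/539363 -23624/539363; 75154/539363 70428/539363]
x' − x̄ = [-154540/49033, 202217/539363, 1000170/539363] = K·y
y = (KᵀK)⁻¹·Kᵀ·(x' − x̄) = [3, 11]
z = y + H·x̄ = [3, 11] + [-5, -10] = [-2, 1]

z = [-2, 1]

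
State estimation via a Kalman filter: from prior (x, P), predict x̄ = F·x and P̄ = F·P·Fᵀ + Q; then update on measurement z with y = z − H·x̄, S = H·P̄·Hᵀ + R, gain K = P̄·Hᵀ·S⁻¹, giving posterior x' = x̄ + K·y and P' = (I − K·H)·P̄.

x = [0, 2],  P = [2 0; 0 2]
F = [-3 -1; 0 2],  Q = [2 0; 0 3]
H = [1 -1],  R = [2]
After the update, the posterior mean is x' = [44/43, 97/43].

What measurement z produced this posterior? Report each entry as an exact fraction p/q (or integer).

z = [-1]

x̄ = F·x = [-2, 4]
P̄ = F·P·Fᵀ + Q = [22 -4; -4 11]
S = H·P̄·Hᵀ + R = [43]
K = P̄·Hᵀ·S⁻¹ = [26/43; -15/43]
x' − x̄ = [130/43, -75/43] = K·y
y = (KᵀK)⁻¹·Kᵀ·(x' − x̄) = [5]
z = y + H·x̄ = [5] + [-6] = [-1]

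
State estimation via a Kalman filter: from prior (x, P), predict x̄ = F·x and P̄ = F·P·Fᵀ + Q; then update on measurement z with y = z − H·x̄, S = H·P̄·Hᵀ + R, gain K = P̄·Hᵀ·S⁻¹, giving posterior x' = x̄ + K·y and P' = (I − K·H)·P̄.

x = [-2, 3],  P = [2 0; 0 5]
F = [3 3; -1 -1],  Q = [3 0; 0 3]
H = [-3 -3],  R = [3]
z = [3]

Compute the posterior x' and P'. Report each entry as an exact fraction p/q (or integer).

x' = [-96/103, -4/103]
P' = [723/103 -678/103; -678/103 667/103]

x̄ = F·x = [3, -1]
P̄ = F·P·Fᵀ + Q = [66 -21; -21 10]
y = z − H·x̄ = [9]
S = H·P̄·Hᵀ + R = [309]
K = P̄·Hᵀ·S⁻¹ = [-45/103; 11/103]
x' = x̄ + K·y = [-96/103, -4/103]
P' = (I − K·H)·P̄ = [723/103 -678/103; -678/103 667/103]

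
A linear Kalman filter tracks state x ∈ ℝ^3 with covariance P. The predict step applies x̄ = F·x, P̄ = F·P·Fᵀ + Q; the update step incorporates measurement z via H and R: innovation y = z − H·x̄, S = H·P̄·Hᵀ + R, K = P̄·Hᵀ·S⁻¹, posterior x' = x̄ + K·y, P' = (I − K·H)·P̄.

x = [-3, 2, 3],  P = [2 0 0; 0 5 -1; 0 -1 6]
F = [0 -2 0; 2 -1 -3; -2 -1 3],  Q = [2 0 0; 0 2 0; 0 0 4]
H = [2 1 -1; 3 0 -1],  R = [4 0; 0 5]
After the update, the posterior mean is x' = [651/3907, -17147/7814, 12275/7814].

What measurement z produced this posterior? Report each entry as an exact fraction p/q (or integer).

z = [-3, -1]

x̄ = F·x = [-4, -17, 13]
P̄ = F·P·Fᵀ + Q = [22 4 16; 4 63 -57; 16 -57 77]
S = H·P̄·Hᵀ + R = [298 198; 198 184]
K = P̄·Hᵀ·S⁻¹ = [-1003/3907 2141/3907; 4945/7814 -2391/7814; -6513/7814 5777/7814]
x' − x̄ = [16279/3907, 115691/7814, -89307/7814] = K·y
y = (KᵀK)⁻¹·Kᵀ·(x' − x̄) = [35, 24]
z = y + H·x̄ = [35, 24] + [-38, -25] = [-3, -1]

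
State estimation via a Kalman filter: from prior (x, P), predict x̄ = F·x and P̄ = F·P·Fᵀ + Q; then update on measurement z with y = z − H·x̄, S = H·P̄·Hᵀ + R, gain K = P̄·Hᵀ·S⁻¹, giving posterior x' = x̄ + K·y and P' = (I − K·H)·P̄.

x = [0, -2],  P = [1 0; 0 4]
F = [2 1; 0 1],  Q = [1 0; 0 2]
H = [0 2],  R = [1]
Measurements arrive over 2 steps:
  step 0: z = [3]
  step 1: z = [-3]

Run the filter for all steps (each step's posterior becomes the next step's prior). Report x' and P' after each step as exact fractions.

step 0: x' = [6/25, 34/25], P' = [161/25 4/25; 4/25 6/25]
step 1: x' = [298/249, -302/249], P' = [6851/249 14/249; 14/249 56/249]

step 0: x̄ = F·x = [-2, -2]
step 0: P̄ = F·P·Fᵀ + Q = [9 4; 4 6]
step 0: y = z − H·x̄ = [7]
step 0: S = H·P̄·Hᵀ + R = [25]
step 0: K = P̄·Hᵀ·S⁻¹ = [8/25; 12/25]
step 0: x' = x̄ + K·y = [6/25, 34/25]
step 0: P' = (I − K·H)·P̄ = [161/25 4/25; 4/25 6/25]
step 1: x̄ = F·x = [46/25, 34/25]
step 1: P̄ = F·P·Fᵀ + Q = [691/25 14/25; 14/25 56/25]
step 1: y = z − H·x̄ = [-143/25]
step 1: S = H·P̄·Hᵀ + R = [249/25]
step 1: K = P̄·Hᵀ·S⁻¹ = [28/249; 112/249]
step 1: x' = x̄ + K·y = [298/249, -302/249]
step 1: P' = (I − K·H)·P̄ = [6851/249 14/249; 14/249 56/249]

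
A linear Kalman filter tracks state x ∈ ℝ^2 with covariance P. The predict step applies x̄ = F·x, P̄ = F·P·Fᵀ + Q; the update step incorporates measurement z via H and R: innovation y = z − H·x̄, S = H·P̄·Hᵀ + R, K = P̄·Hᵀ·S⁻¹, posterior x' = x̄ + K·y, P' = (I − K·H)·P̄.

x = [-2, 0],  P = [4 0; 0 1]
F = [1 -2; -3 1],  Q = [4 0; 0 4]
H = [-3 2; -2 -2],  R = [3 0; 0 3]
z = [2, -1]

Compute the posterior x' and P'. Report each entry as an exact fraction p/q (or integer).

x̄ = F·x = [-2, 6]
P̄ = F·P·Fᵀ + Q = [12 -14; -14 41]
y = z − H·x̄ = [-16, 7]
S = H·P̄·Hᵀ + R = [443 -120; -120 103]
K = P̄·Hᵀ·S⁻¹ = [-6112/31229 -5908/31229; 572/2839 -822/2839]
x' = x̄ + K·y = [-6022/31229, 2128/2839]
P' = (I − K·H)·P̄ = [7212/31229 150/2839; 150/2839 1083/2839]

x' = [-6022/31229, 2128/2839]
P' = [7212/31229 150/2839; 150/2839 1083/2839]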